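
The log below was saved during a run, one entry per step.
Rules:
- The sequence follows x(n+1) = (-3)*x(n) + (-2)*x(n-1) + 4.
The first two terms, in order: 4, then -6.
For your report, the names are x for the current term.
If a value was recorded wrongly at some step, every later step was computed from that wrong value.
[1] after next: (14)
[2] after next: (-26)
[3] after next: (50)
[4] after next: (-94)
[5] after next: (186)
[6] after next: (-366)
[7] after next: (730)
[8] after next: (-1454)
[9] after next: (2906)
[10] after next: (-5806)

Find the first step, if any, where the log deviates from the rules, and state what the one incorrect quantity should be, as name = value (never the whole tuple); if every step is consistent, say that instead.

step 3, x = 54

Step 1: x = -3*(-6) + (-2)*(4) + (4) = 14 — verified.
Step 2: x = -3*(14) + (-2)*(-6) + (4) = -26 — exactly as logged.
Step 3: x = -3*(-26) + (-2)*(14) + (4) = 54 — the log disagrees here.
First deviation found at step 3; the corrected entry is x = 54.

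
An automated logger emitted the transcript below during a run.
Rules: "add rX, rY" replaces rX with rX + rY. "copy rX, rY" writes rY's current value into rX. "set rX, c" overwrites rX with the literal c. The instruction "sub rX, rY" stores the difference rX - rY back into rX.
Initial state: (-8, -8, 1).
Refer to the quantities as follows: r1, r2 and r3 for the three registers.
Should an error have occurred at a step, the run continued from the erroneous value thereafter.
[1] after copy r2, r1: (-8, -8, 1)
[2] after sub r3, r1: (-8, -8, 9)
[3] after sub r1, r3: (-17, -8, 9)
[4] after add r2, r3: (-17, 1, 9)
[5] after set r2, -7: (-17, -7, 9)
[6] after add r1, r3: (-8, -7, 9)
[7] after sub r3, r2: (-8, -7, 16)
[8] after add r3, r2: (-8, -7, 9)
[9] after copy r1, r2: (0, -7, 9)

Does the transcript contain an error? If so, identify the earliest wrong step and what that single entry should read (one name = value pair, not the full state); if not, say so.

Recomputing the run from the initial state:
step 1: r1 = -8, r2 = -8, r3 = 1
step 2: r1 = -8, r2 = -8, r3 = 9
step 3: r1 = -17, r2 = -8, r3 = 9
step 4: r1 = -17, r2 = 1, r3 = 9
step 5: r1 = -17, r2 = -7, r3 = 9
step 6: r1 = -8, r2 = -7, r3 = 9
step 7: r1 = -8, r2 = -7, r3 = 16
step 8: r1 = -8, r2 = -7, r3 = 9
step 9: r1 = -7, r2 = -7, r3 = 9
The first disagreement with the transcript is at step 9, where the value should be r1 = -7.

step 9, r1 = -7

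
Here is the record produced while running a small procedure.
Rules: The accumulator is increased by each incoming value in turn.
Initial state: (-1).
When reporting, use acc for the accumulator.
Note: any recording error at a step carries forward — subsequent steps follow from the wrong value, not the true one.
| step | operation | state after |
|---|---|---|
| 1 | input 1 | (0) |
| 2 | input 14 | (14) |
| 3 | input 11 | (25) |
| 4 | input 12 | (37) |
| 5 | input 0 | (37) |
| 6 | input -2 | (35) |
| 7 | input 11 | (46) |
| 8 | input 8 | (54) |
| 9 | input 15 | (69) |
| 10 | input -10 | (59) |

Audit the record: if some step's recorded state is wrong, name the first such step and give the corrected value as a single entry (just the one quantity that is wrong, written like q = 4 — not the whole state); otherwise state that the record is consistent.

Recomputing the run from the initial state:
step 1: acc = 0
step 2: acc = 14
step 3: acc = 25
step 4: acc = 37
step 5: acc = 37
step 6: acc = 35
step 7: acc = 46
step 8: acc = 54
step 9: acc = 69
step 10: acc = 59
This matches the record at every step.

no error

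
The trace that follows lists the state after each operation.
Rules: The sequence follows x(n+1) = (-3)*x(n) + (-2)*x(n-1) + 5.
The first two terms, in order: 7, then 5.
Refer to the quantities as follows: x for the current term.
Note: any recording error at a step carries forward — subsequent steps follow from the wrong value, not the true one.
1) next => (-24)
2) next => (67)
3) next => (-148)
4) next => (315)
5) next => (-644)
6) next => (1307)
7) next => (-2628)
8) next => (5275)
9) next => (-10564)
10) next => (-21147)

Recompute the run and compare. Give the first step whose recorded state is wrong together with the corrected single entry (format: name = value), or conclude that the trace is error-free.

1. x = -3*(5) + (-2)*(7) + (5) = -24 (verified)
2. x = -3*(-24) + (-2)*(5) + (5) = 67 (in agreement)
3. x = -3*(67) + (-2)*(-24) + (5) = -148 (verified)
4. x = -3*(-148) + (-2)*(67) + (5) = 315 (no discrepancy)
5. x = -3*(315) + (-2)*(-148) + (5) = -644 (matches)
6. x = -3*(-644) + (-2)*(315) + (5) = 1307 (verified)
7. x = -3*(1307) + (-2)*(-644) + (5) = -2628 (in agreement)
8. x = -3*(-2628) + (-2)*(1307) + (5) = 5275 (exactly as logged)
9. x = -3*(5275) + (-2)*(-2628) + (5) = -10564 (exactly as logged)
10. x = -3*(-10564) + (-2)*(5275) + (5) = 21147 (not what was recorded)
First deviation found at step 10; the corrected entry is x = 21147.

step 10, x = 21147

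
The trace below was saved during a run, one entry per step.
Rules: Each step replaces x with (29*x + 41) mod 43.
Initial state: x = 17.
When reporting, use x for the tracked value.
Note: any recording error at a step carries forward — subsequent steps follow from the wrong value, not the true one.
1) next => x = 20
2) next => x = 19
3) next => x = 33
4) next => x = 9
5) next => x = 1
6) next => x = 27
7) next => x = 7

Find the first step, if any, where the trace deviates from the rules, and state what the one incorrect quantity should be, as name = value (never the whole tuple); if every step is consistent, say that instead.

step 1, x = 18

Step 1: x = (29*17 + 41) mod 43 = 18 — the trace disagrees here.
The audit stops at step 1: the recorded entry is wrong and should be x = 18.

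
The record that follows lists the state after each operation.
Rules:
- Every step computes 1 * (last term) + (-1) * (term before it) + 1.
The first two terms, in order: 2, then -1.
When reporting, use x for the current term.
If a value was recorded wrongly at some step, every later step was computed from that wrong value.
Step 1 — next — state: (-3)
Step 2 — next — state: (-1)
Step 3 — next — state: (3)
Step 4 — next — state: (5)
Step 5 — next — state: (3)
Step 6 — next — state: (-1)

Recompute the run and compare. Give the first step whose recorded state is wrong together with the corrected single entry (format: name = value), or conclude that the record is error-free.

Step 1: x = 1*(-1) + (-1)*(2) + (1) = -2 — the entry is off here.
First deviation found at step 1; the corrected entry is x = -2.

step 1, x = -2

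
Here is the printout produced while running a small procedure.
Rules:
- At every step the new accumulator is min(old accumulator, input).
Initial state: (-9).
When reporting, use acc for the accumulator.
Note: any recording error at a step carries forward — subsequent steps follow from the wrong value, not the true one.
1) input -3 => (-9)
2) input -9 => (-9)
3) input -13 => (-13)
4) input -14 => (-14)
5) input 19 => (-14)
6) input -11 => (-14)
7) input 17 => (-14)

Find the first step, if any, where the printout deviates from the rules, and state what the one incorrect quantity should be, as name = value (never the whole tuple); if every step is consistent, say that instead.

step 1: acc = min(-9, -3) = -9 -> agrees with the printout
step 2: acc = min(-9, -9) = -9 -> agrees with the printout
step 3: acc = min(-9, -13) = -13 -> exactly as logged
step 4: acc = min(-13, -14) = -14 -> checks out
step 5: acc = min(-14, 19) = -14 -> exactly as logged
step 6: acc = min(-14, -11) = -14 -> agrees with the printout
step 7: acc = min(-14, 17) = -14 -> agrees with the printout
The recomputation confirms every line.

no error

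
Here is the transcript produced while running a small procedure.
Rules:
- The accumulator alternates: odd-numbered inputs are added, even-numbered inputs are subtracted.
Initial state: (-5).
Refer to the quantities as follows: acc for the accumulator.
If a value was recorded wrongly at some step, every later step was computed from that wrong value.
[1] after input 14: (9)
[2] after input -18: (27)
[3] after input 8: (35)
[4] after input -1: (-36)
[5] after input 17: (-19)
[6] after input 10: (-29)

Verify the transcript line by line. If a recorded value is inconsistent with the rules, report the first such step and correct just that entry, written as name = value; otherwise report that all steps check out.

step 4, acc = 36

Step 1: acc = -5 + 14 = 9 — consistent with the transcript.
Step 2: acc = 9 - -18 = 27 — same as recorded.
Step 3: acc = 27 + 8 = 35 — exactly as logged.
Step 4: acc = 35 - -1 = 36 — the recorded entry deviates here.
So the first discrepancy is step 4, where the right value is acc = 36.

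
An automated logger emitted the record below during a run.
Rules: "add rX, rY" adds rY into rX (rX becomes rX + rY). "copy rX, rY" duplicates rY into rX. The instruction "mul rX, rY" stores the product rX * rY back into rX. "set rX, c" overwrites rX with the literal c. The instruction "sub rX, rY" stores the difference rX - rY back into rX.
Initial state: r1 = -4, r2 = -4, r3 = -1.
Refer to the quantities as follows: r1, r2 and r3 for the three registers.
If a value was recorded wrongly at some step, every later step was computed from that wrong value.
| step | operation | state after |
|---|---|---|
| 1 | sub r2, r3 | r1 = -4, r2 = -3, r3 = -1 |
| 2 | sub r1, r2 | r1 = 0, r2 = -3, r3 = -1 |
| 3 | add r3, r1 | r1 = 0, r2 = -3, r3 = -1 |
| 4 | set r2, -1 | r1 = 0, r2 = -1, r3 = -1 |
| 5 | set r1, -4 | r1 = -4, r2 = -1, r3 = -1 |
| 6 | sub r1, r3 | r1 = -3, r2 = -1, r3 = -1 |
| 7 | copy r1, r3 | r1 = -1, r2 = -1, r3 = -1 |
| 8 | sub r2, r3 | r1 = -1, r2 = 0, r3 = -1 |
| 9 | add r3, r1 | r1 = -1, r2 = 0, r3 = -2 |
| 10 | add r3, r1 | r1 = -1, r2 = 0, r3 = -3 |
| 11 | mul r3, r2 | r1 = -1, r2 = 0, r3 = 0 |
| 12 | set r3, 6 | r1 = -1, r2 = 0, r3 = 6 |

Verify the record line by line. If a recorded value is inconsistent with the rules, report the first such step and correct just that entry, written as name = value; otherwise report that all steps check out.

Recomputing the run from the initial state:
step 1: r1 = -4, r2 = -3, r3 = -1
step 2: r1 = -1, r2 = -3, r3 = -1
step 3: r1 = -1, r2 = -3, r3 = -2
step 4: r1 = -1, r2 = -1, r3 = -2
step 5: r1 = -4, r2 = -1, r3 = -2
step 6: r1 = -2, r2 = -1, r3 = -2
step 7: r1 = -2, r2 = -1, r3 = -2
step 8: r1 = -2, r2 = 1, r3 = -2
step 9: r1 = -2, r2 = 1, r3 = -4
step 10: r1 = -2, r2 = 1, r3 = -6
step 11: r1 = -2, r2 = 1, r3 = -6
step 12: r1 = -2, r2 = 1, r3 = 6
The first disagreement with the record is at step 2, where the value should be r1 = -1.

step 2, r1 = -1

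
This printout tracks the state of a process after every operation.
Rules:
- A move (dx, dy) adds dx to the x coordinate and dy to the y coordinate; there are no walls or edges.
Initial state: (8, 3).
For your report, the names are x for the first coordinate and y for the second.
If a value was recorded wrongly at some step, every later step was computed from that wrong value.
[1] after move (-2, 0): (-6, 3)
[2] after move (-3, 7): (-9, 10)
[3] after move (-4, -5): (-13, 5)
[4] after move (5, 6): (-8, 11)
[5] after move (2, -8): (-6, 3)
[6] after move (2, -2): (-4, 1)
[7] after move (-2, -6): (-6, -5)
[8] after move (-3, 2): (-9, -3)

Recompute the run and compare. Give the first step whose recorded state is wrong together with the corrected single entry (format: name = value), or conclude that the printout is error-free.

Step 1: x = 8 + (-2) = 6, y = 3 + (0) = 3 — a discrepancy with the printout.
First incorrect step: 1; the correct value is x = 6.

step 1, x = 6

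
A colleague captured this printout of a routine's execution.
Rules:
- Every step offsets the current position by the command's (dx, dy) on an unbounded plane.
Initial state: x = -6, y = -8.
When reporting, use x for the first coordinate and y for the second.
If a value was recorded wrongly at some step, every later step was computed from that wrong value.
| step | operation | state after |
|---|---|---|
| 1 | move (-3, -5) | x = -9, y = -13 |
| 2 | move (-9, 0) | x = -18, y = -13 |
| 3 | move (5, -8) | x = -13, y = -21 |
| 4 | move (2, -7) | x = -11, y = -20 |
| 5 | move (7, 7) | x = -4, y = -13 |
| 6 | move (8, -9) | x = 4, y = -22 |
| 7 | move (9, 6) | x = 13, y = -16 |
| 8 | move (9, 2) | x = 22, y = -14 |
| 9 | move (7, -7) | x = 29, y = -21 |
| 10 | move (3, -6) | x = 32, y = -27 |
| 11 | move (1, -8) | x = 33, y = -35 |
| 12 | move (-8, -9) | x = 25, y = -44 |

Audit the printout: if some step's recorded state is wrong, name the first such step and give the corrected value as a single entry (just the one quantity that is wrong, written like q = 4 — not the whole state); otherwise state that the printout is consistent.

step 4, y = -28

1. x = -6 + (-3) = -9, y = -8 + (-5) = -13 (no discrepancy)
2. x = -9 + (-9) = -18, y = -13 + (0) = -13 (in agreement)
3. x = -18 + (5) = -13, y = -13 + (-8) = -21 (no discrepancy)
4. x = -13 + (2) = -11, y = -21 + (-7) = -28 (the printout has a different value)
First incorrect step: 4; the correct value is y = -28.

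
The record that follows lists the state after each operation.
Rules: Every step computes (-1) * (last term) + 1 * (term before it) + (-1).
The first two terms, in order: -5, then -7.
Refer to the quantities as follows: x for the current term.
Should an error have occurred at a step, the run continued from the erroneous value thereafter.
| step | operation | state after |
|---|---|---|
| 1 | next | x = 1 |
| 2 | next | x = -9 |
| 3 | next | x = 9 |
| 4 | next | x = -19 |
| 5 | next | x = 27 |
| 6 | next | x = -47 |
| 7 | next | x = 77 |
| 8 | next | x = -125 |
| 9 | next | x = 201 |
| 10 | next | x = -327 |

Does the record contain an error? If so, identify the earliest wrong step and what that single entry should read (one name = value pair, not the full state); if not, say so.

step 7, x = 73

1. x = -1*(-7) + (1)*(-5) + (-1) = 1 (in agreement)
2. x = -1*(1) + (1)*(-7) + (-1) = -9 (exactly as logged)
3. x = -1*(-9) + (1)*(1) + (-1) = 9 (consistent with the record)
4. x = -1*(9) + (1)*(-9) + (-1) = -19 (consistent with the record)
5. x = -1*(-19) + (1)*(9) + (-1) = 27 (confirmed correct)
6. x = -1*(27) + (1)*(-19) + (-1) = -47 (exactly as logged)
7. x = -1*(-47) + (1)*(27) + (-1) = 73 (a discrepancy with the record)
That makes step 7 the first incorrect line — x = 73 is what it should show.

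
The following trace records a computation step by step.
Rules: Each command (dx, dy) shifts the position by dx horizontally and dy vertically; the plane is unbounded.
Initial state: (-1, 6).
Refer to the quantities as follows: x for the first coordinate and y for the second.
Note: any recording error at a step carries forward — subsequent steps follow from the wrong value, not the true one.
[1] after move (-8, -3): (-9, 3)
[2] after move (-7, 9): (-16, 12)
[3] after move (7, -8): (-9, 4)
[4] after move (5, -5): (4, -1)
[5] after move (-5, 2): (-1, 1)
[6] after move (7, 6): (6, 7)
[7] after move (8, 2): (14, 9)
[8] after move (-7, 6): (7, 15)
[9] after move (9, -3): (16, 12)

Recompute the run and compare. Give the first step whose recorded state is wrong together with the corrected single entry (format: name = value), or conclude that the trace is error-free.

step 4, x = -4

Recomputing the run from the initial state:
step 1: x = -9, y = 3
step 2: x = -16, y = 12
step 3: x = -9, y = 4
step 4: x = -4, y = -1
step 5: x = -9, y = 1
step 6: x = -2, y = 7
step 7: x = 6, y = 9
step 8: x = -1, y = 15
step 9: x = 8, y = 12
The first disagreement with the trace is at step 4, where the value should be x = -4.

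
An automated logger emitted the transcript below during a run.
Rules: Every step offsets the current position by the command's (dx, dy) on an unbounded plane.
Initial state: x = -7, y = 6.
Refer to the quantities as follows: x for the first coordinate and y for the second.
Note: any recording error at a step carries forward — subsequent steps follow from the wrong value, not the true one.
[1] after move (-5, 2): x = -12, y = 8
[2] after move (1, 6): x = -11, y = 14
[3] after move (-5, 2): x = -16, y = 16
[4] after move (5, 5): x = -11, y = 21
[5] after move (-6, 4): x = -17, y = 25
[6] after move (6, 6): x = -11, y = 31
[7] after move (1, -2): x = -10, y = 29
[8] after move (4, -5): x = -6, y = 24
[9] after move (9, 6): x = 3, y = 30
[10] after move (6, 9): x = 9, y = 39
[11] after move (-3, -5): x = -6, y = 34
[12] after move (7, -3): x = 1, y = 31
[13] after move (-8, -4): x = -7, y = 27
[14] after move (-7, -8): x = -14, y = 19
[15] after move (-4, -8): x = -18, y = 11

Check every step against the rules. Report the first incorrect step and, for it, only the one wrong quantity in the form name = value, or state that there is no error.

step 11, x = 6

Recomputing the run from the initial state:
step 1: x = -12, y = 8
step 2: x = -11, y = 14
step 3: x = -16, y = 16
step 4: x = -11, y = 21
step 5: x = -17, y = 25
step 6: x = -11, y = 31
step 7: x = -10, y = 29
step 8: x = -6, y = 24
step 9: x = 3, y = 30
step 10: x = 9, y = 39
step 11: x = 6, y = 34
step 12: x = 13, y = 31
step 13: x = 5, y = 27
step 14: x = -2, y = 19
step 15: x = -6, y = 11
The first disagreement with the transcript is at step 11, where the value should be x = 6.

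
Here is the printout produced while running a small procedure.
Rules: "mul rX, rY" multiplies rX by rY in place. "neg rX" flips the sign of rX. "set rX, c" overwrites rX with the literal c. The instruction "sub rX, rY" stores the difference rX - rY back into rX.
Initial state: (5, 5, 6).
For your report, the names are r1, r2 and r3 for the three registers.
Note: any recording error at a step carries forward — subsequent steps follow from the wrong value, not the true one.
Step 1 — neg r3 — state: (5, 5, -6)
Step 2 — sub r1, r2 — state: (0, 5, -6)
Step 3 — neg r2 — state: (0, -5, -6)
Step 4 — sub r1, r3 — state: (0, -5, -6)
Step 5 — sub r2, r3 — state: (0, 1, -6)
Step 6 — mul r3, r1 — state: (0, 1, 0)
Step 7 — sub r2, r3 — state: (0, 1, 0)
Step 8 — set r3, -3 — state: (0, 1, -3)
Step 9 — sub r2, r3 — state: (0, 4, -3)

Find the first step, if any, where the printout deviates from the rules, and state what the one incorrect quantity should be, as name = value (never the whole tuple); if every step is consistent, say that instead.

step 1: r3 = -(6) = -6 -> agrees with the printout
step 2: r1 = 5 - 5 = 0 -> confirmed correct
step 3: r2 = -(5) = -5 -> same as recorded
step 4: r1 = 0 - -6 = 6 -> not what was recorded
The earliest wrong entry is at step 4: it should read r1 = 6.

step 4, r1 = 6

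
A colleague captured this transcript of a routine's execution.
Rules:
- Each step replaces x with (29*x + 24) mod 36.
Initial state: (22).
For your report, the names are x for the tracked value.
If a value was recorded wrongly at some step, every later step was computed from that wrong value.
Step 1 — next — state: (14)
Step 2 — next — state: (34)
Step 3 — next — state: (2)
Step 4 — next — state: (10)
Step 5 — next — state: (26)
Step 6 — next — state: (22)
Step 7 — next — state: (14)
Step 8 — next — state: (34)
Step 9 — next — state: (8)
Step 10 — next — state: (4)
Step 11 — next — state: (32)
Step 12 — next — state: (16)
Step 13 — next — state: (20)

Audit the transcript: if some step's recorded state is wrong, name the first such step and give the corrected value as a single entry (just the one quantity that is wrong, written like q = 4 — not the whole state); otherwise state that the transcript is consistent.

step 9, x = 2

Recomputing the run from the initial state:
step 1: x = 14
step 2: x = 34
step 3: x = 2
step 4: x = 10
step 5: x = 26
step 6: x = 22
step 7: x = 14
step 8: x = 34
step 9: x = 2
step 10: x = 10
step 11: x = 26
step 12: x = 22
step 13: x = 14
The first disagreement with the transcript is at step 9, where the value should be x = 2.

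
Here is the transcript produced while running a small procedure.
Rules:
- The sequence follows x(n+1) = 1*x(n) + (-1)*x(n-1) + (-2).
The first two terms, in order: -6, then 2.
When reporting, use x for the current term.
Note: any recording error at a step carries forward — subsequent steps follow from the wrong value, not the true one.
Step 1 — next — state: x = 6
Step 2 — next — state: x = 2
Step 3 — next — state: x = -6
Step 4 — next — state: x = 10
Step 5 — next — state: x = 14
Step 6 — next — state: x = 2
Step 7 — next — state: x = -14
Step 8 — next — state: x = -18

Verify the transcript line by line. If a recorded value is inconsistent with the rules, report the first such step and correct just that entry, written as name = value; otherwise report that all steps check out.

step 4, x = -10

Step 1: x = 1*(2) + (-1)*(-6) + (-2) = 6 — in agreement.
Step 2: x = 1*(6) + (-1)*(2) + (-2) = 2 — same as recorded.
Step 3: x = 1*(2) + (-1)*(6) + (-2) = -6 — verified.
Step 4: x = 1*(-6) + (-1)*(2) + (-2) = -10 — the entry is off here.
That makes step 4 the first incorrect line — x = -10 is what it should show.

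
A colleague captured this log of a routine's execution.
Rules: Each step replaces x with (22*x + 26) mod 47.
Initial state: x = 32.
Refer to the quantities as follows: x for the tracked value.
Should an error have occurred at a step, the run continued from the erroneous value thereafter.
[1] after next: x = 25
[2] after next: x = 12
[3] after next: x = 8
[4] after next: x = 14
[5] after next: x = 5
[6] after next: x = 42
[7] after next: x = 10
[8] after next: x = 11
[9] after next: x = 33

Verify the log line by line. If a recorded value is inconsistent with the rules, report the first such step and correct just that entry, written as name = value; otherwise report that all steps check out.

Step 1: x = (22*32 + 26) mod 47 = 25 — agrees with the log.
Step 2: x = (22*25 + 26) mod 47 = 12 — verified.
Step 3: x = (22*12 + 26) mod 47 = 8 — checks out.
Step 4: x = (22*8 + 26) mod 47 = 14 — same as recorded.
Step 5: x = (22*14 + 26) mod 47 = 5 — in agreement.
Step 6: x = (22*5 + 26) mod 47 = 42 — same as recorded.
Step 7: x = (22*42 + 26) mod 47 = 10 — confirmed correct.
Step 8: x = (22*10 + 26) mod 47 = 11 — in agreement.
Step 9: x = (22*11 + 26) mod 47 = 33 — agrees with the log.
Every step is consistent.

no error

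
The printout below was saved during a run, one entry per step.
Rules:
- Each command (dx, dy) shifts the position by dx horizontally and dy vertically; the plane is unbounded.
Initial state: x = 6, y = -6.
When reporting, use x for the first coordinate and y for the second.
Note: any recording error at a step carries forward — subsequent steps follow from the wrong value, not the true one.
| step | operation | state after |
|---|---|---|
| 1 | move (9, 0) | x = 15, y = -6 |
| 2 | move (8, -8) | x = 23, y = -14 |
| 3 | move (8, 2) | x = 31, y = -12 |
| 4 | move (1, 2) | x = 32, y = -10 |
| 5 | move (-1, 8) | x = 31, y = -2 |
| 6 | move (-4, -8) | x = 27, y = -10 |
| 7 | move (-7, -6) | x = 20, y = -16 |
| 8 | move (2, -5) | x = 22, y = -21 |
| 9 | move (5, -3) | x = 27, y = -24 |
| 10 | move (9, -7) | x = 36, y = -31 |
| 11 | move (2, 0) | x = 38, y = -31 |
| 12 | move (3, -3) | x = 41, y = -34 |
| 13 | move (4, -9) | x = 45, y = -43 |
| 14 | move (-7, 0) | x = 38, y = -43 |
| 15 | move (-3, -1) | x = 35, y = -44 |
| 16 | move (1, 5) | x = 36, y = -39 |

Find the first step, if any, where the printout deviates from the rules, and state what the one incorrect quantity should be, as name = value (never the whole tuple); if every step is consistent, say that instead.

step 1: x = 6 + (9) = 15, y = -6 + (0) = -6 -> in agreement
step 2: x = 15 + (8) = 23, y = -6 + (-8) = -14 -> in agreement
step 3: x = 23 + (8) = 31, y = -14 + (2) = -12 -> checks out
step 4: x = 31 + (1) = 32, y = -12 + (2) = -10 -> confirmed correct
step 5: x = 32 + (-1) = 31, y = -10 + (8) = -2 -> no discrepancy
step 6: x = 31 + (-4) = 27, y = -2 + (-8) = -10 -> no discrepancy
step 7: x = 27 + (-7) = 20, y = -10 + (-6) = -16 -> exactly as logged
step 8: x = 20 + (2) = 22, y = -16 + (-5) = -21 -> same as recorded
step 9: x = 22 + (5) = 27, y = -21 + (-3) = -24 -> in agreement
step 10: x = 27 + (9) = 36, y = -24 + (-7) = -31 -> in agreement
step 11: x = 36 + (2) = 38, y = -31 + (0) = -31 -> same as recorded
step 12: x = 38 + (3) = 41, y = -31 + (-3) = -34 -> agrees with the printout
step 13: x = 41 + (4) = 45, y = -34 + (-9) = -43 -> checks out
step 14: x = 45 + (-7) = 38, y = -43 + (0) = -43 -> consistent with the printout
step 15: x = 38 + (-3) = 35, y = -43 + (-1) = -44 -> confirmed correct
step 16: x = 35 + (1) = 36, y = -44 + (5) = -39 -> consistent with the printout
The whole run recomputes cleanly — no discrepancies.

no error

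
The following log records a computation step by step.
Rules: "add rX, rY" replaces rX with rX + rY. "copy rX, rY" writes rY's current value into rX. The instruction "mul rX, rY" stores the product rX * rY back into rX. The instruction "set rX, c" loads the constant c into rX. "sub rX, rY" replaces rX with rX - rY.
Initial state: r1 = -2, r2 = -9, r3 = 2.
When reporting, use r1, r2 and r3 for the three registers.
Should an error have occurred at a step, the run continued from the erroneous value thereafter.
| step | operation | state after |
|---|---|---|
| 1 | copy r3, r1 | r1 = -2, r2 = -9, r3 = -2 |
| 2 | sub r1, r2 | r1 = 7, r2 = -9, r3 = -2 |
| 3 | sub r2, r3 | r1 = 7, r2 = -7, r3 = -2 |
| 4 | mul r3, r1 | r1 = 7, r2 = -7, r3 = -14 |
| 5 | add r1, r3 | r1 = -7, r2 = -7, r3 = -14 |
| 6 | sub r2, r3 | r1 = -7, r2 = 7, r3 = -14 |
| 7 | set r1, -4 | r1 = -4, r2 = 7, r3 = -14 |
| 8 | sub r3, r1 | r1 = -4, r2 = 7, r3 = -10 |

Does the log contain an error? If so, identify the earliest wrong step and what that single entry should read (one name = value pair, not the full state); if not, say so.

no error

Recomputing the run from the initial state:
step 1: r1 = -2, r2 = -9, r3 = -2
step 2: r1 = 7, r2 = -9, r3 = -2
step 3: r1 = 7, r2 = -7, r3 = -2
step 4: r1 = 7, r2 = -7, r3 = -14
step 5: r1 = -7, r2 = -7, r3 = -14
step 6: r1 = -7, r2 = 7, r3 = -14
step 7: r1 = -4, r2 = 7, r3 = -14
step 8: r1 = -4, r2 = 7, r3 = -10
This matches the log at every step.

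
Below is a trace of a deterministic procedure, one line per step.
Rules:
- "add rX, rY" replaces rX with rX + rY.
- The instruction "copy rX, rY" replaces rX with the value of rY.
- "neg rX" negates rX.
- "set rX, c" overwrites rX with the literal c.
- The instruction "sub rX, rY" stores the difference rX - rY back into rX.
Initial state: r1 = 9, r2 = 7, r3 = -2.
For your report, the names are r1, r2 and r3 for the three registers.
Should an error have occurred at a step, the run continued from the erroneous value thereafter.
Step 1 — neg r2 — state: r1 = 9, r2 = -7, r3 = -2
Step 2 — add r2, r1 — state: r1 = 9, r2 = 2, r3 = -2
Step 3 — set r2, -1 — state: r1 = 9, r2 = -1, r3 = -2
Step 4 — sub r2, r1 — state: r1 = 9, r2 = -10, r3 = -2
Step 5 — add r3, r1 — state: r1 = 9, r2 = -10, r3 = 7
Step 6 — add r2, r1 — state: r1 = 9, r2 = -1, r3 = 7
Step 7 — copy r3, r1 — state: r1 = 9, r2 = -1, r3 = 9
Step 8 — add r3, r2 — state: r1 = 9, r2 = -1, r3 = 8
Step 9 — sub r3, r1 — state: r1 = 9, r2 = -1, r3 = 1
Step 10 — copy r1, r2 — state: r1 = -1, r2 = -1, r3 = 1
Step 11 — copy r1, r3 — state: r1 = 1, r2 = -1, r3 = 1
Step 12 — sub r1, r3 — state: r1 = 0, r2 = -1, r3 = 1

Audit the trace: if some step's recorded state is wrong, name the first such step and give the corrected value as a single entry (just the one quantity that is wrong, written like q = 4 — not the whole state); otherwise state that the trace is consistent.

Recomputing the run from the initial state:
step 1: r1 = 9, r2 = -7, r3 = -2
step 2: r1 = 9, r2 = 2, r3 = -2
step 3: r1 = 9, r2 = -1, r3 = -2
step 4: r1 = 9, r2 = -10, r3 = -2
step 5: r1 = 9, r2 = -10, r3 = 7
step 6: r1 = 9, r2 = -1, r3 = 7
step 7: r1 = 9, r2 = -1, r3 = 9
step 8: r1 = 9, r2 = -1, r3 = 8
step 9: r1 = 9, r2 = -1, r3 = -1
step 10: r1 = -1, r2 = -1, r3 = -1
step 11: r1 = -1, r2 = -1, r3 = -1
step 12: r1 = 0, r2 = -1, r3 = -1
The first disagreement with the trace is at step 9, where the value should be r3 = -1.

step 9, r3 = -1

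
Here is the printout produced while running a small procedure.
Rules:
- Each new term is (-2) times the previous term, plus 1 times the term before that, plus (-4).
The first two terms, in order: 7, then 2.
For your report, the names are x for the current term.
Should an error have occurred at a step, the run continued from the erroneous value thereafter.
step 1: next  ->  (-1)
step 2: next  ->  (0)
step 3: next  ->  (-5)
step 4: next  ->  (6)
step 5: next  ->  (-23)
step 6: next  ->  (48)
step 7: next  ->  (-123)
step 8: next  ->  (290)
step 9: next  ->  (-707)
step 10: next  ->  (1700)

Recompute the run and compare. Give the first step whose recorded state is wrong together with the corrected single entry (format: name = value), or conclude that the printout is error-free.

Recomputing the run from the initial state:
step 1: x = -1
step 2: x = 0
step 3: x = -5
step 4: x = 6
step 5: x = -21
step 6: x = 44
step 7: x = -113
step 8: x = 266
step 9: x = -649
step 10: x = 1560
The first disagreement with the printout is at step 5, where the value should be x = -21.

step 5, x = -21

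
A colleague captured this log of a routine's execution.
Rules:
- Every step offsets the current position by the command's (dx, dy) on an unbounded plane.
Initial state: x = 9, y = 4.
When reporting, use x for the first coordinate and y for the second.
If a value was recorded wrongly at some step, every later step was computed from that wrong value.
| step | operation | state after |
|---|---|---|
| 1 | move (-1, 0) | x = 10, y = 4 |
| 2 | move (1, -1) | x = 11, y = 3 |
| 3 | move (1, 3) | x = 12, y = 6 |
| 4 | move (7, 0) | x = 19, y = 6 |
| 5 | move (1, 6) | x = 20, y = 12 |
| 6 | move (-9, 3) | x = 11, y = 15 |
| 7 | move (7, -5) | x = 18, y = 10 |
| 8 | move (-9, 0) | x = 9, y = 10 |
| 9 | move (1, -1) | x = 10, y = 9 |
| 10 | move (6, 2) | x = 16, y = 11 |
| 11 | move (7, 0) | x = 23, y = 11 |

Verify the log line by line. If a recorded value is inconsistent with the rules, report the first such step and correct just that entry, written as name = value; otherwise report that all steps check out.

Recomputing the run from the initial state:
step 1: x = 8, y = 4
step 2: x = 9, y = 3
step 3: x = 10, y = 6
step 4: x = 17, y = 6
step 5: x = 18, y = 12
step 6: x = 9, y = 15
step 7: x = 16, y = 10
step 8: x = 7, y = 10
step 9: x = 8, y = 9
step 10: x = 14, y = 11
step 11: x = 21, y = 11
The first disagreement with the log is at step 1, where the value should be x = 8.

step 1, x = 8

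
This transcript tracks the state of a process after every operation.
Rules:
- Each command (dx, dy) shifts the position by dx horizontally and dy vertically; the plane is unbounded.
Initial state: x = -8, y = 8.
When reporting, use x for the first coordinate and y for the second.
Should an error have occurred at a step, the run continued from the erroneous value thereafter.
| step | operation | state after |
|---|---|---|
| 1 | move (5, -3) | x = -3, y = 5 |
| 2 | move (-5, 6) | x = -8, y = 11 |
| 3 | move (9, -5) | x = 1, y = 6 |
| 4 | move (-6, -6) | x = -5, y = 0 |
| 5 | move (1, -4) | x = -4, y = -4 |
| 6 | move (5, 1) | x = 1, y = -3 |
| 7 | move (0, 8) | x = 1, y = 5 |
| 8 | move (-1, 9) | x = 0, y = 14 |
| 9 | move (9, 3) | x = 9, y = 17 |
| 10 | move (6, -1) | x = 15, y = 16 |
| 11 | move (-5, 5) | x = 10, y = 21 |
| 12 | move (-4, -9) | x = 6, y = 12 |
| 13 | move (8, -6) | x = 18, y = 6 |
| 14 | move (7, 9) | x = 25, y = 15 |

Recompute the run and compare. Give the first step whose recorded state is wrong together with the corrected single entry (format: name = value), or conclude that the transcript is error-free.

step 1: x = -8 + (5) = -3, y = 8 + (-3) = 5 -> no discrepancy
step 2: x = -3 + (-5) = -8, y = 5 + (6) = 11 -> consistent with the transcript
step 3: x = -8 + (9) = 1, y = 11 + (-5) = 6 -> agrees with the transcript
step 4: x = 1 + (-6) = -5, y = 6 + (-6) = 0 -> checks out
step 5: x = -5 + (1) = -4, y = 0 + (-4) = -4 -> agrees with the transcript
step 6: x = -4 + (5) = 1, y = -4 + (1) = -3 -> no discrepancy
step 7: x = 1 + (0) = 1, y = -3 + (8) = 5 -> same as recorded
step 8: x = 1 + (-1) = 0, y = 5 + (9) = 14 -> matches
step 9: x = 0 + (9) = 9, y = 14 + (3) = 17 -> exactly as logged
step 10: x = 9 + (6) = 15, y = 17 + (-1) = 16 -> verified
step 11: x = 15 + (-5) = 10, y = 16 + (5) = 21 -> agrees with the transcript
step 12: x = 10 + (-4) = 6, y = 21 + (-9) = 12 -> exactly as logged
step 13: x = 6 + (8) = 14, y = 12 + (-6) = 6 -> the transcript disagrees here
That makes step 13 the first incorrect line — x = 14 is what it should show.

step 13, x = 14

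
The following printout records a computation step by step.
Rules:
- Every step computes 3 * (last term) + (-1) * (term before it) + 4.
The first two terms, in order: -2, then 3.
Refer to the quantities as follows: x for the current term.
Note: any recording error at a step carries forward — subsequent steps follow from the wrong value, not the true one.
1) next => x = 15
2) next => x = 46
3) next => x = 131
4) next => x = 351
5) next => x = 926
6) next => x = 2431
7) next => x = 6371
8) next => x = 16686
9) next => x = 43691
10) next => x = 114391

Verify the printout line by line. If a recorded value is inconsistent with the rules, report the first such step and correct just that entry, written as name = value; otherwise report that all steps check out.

1. x = 3*(3) + (-1)*(-2) + (4) = 15 (exactly as logged)
2. x = 3*(15) + (-1)*(3) + (4) = 46 (matches)
3. x = 3*(46) + (-1)*(15) + (4) = 127 (first mismatch against the printout)
First incorrect step: 3; the correct value is x = 127.

step 3, x = 127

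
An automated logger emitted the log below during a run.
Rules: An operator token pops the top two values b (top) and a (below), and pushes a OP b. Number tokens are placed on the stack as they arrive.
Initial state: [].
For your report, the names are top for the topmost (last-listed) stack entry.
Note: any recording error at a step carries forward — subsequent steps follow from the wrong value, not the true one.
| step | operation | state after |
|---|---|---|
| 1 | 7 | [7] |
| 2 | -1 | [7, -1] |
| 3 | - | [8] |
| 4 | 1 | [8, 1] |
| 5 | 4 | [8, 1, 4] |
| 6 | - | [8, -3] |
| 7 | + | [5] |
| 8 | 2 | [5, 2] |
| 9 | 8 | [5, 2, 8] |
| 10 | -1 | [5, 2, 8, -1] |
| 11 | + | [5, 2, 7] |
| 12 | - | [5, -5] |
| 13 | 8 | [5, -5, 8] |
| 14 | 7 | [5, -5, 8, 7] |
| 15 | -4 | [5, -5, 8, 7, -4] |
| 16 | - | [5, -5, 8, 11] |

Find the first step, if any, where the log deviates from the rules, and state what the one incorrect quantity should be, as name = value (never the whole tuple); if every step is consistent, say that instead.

Recomputing the run from the initial state:
step 1: [7]
step 2: [7, -1]
step 3: [8]
step 4: [8, 1]
step 5: [8, 1, 4]
step 6: [8, -3]
step 7: [5]
step 8: [5, 2]
step 9: [5, 2, 8]
step 10: [5, 2, 8, -1]
step 11: [5, 2, 7]
step 12: [5, -5]
step 13: [5, -5, 8]
step 14: [5, -5, 8, 7]
step 15: [5, -5, 8, 7, -4]
step 16: [5, -5, 8, 11]
This matches the log at every step.

no error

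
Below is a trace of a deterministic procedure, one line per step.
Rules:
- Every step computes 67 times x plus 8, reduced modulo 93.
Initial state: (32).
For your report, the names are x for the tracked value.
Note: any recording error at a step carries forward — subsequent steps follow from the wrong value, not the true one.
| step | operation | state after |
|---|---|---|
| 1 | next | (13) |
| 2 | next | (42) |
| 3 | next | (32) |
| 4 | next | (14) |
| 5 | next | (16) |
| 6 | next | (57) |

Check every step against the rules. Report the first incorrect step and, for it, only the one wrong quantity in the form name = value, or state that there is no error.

1. x = (67*32 + 8) mod 93 = 13 (confirmed correct)
2. x = (67*13 + 8) mod 93 = 42 (no discrepancy)
3. x = (67*42 + 8) mod 93 = 32 (matches)
4. x = (67*32 + 8) mod 93 = 13 (this is not what the trace shows)
Step 4 is the first one off; corrected, x = 13.

step 4, x = 13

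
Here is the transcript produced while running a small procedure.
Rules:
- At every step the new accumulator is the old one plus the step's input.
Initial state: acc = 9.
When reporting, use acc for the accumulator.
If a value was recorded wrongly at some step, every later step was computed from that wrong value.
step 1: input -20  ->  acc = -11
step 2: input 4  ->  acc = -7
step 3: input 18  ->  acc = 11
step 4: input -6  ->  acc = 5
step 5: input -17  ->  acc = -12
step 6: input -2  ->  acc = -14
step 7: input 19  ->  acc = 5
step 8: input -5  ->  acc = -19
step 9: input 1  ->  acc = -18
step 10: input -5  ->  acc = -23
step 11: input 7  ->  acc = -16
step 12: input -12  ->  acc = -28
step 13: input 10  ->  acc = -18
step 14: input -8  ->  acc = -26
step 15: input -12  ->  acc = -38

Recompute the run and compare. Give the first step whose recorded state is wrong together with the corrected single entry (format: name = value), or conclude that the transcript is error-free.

Recomputing the run from the initial state:
step 1: acc = -11
step 2: acc = -7
step 3: acc = 11
step 4: acc = 5
step 5: acc = -12
step 6: acc = -14
step 7: acc = 5
step 8: acc = 0
step 9: acc = 1
step 10: acc = -4
step 11: acc = 3
step 12: acc = -9
step 13: acc = 1
step 14: acc = -7
step 15: acc = -19
The first disagreement with the transcript is at step 8, where the value should be acc = 0.

step 8, acc = 0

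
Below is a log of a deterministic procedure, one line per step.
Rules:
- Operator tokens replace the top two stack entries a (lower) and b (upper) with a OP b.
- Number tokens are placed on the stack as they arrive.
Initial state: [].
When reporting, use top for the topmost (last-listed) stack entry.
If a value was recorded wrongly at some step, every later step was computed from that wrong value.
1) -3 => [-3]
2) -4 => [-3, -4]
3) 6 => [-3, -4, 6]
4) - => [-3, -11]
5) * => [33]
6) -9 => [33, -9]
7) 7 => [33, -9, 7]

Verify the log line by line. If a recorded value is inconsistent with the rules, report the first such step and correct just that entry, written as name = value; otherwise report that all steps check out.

step 4, top = -10

Recomputing the run from the initial state:
step 1: [-3]
step 2: [-3, -4]
step 3: [-3, -4, 6]
step 4: [-3, -10]
step 5: [30]
step 6: [30, -9]
step 7: [30, -9, 7]
The first disagreement with the log is at step 4, where the value should be top = -10.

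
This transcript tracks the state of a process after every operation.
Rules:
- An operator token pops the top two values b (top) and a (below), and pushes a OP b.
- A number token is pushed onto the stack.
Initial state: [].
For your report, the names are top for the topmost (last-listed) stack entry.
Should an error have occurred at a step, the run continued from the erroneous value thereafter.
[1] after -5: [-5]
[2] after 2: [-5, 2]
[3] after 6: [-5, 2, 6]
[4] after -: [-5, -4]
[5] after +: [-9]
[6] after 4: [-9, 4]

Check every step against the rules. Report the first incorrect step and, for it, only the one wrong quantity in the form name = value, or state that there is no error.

step 1: push -5: top = -5 -> checks out
step 2: push 2: top = 2 -> confirmed correct
step 3: push 6: top = 6 -> exactly as logged
step 4: 2 - 6 = -4 -> consistent with the transcript
step 5: -5 + -4 = -9 -> matches
step 6: push 4: top = 4 -> no discrepancy
All entries verified; no error found.

no error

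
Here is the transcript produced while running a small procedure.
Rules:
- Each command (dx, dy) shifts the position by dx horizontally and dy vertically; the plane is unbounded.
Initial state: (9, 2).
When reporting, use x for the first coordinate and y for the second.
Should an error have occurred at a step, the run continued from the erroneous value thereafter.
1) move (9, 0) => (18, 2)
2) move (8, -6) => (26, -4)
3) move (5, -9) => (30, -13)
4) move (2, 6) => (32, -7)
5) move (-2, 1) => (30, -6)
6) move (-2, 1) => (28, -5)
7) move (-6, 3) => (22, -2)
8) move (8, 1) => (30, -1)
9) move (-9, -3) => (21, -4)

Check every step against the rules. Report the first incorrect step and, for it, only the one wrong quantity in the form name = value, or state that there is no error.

Step 1: x = 9 + (9) = 18, y = 2 + (0) = 2 — consistent with the transcript.
Step 2: x = 18 + (8) = 26, y = 2 + (-6) = -4 — in agreement.
Step 3: x = 26 + (5) = 31, y = -4 + (-9) = -13 — not what was recorded.
So the first discrepancy is step 3, where the right value is x = 31.

step 3, x = 31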